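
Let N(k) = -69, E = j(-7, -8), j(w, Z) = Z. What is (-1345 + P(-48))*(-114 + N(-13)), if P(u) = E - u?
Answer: 238815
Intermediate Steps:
E = -8
P(u) = -8 - u
(-1345 + P(-48))*(-114 + N(-13)) = (-1345 + (-8 - 1*(-48)))*(-114 - 69) = (-1345 + (-8 + 48))*(-183) = (-1345 + 40)*(-183) = -1305*(-183) = 238815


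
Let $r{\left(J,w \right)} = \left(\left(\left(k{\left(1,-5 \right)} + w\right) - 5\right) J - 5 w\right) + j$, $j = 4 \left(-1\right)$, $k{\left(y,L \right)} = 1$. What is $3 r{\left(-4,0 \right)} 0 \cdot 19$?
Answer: $0$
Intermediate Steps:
$j = -4$
$r{\left(J,w \right)} = -4 - 5 w + J \left(-4 + w\right)$ ($r{\left(J,w \right)} = \left(\left(\left(1 + w\right) - 5\right) J - 5 w\right) - 4 = \left(\left(-4 + w\right) J - 5 w\right) - 4 = \left(J \left(-4 + w\right) - 5 w\right) - 4 = \left(- 5 w + J \left(-4 + w\right)\right) - 4 = -4 - 5 w + J \left(-4 + w\right)$)
$3 r{\left(-4,0 \right)} 0 \cdot 19 = 3 \left(-4 - 0 - -16 - 0\right) 0 \cdot 19 = 3 \left(-4 + 0 + 16 + 0\right) 0 \cdot 19 = 3 \cdot 12 \cdot 0 \cdot 19 = 36 \cdot 0 \cdot 19 = 0 \cdot 19 = 0$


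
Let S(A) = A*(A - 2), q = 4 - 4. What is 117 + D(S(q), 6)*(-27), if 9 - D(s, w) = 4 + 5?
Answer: 117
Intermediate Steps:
q = 0
S(A) = A*(-2 + A)
D(s, w) = 0 (D(s, w) = 9 - (4 + 5) = 9 - 1*9 = 9 - 9 = 0)
117 + D(S(q), 6)*(-27) = 117 + 0*(-27) = 117 + 0 = 117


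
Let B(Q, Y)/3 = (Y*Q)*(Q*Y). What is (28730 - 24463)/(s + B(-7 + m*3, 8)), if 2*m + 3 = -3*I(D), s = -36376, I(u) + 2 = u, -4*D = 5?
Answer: -4267/34501 ≈ -0.12368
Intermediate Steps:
D = -5/4 (D = -¼*5 = -5/4 ≈ -1.2500)
I(u) = -2 + u
m = 27/8 (m = -3/2 + (-3*(-2 - 5/4))/2 = -3/2 + (-3*(-13/4))/2 = -3/2 + (½)*(39/4) = -3/2 + 39/8 = 27/8 ≈ 3.3750)
B(Q, Y) = 3*Q²*Y² (B(Q, Y) = 3*((Y*Q)*(Q*Y)) = 3*((Q*Y)*(Q*Y)) = 3*(Q²*Y²) = 3*Q²*Y²)
(28730 - 24463)/(s + B(-7 + m*3, 8)) = (28730 - 24463)/(-36376 + 3*(-7 + (27/8)*3)²*8²) = 4267/(-36376 + 3*(-7 + 81/8)²*64) = 4267/(-36376 + 3*(25/8)²*64) = 4267/(-36376 + 3*(625/64)*64) = 4267/(-36376 + 1875) = 4267/(-34501) = 4267*(-1/34501) = -4267/34501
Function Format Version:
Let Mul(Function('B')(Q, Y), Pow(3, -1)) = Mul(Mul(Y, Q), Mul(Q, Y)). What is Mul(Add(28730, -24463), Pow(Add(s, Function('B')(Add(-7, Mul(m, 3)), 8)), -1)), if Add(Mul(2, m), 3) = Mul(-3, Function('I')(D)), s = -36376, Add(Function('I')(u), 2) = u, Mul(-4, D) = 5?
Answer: Rational(-4267, 34501) ≈ -0.12368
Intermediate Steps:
D = Rational(-5, 4) (D = Mul(Rational(-1, 4), 5) = Rational(-5, 4) ≈ -1.2500)
Function('I')(u) = Add(-2, u)
m = Rational(27, 8) (m = Add(Rational(-3, 2), Mul(Rational(1, 2), Mul(-3, Add(-2, Rational(-5, 4))))) = Add(Rational(-3, 2), Mul(Rational(1, 2), Mul(-3, Rational(-13, 4)))) = Add(Rational(-3, 2), Mul(Rational(1, 2), Rational(39, 4))) = Add(Rational(-3, 2), Rational(39, 8)) = Rational(27, 8) ≈ 3.3750)
Function('B')(Q, Y) = Mul(3, Pow(Q, 2), Pow(Y, 2)) (Function('B')(Q, Y) = Mul(3, Mul(Mul(Y, Q), Mul(Q, Y))) = Mul(3, Mul(Mul(Q, Y), Mul(Q, Y))) = Mul(3, Mul(Pow(Q, 2), Pow(Y, 2))) = Mul(3, Pow(Q, 2), Pow(Y, 2)))
Mul(Add(28730, -24463), Pow(Add(s, Function('B')(Add(-7, Mul(m, 3)), 8)), -1)) = Mul(Add(28730, -24463), Pow(Add(-36376, Mul(3, Pow(Add(-7, Mul(Rational(27, 8), 3)), 2), Pow(8, 2))), -1)) = Mul(4267, Pow(Add(-36376, Mul(3, Pow(Add(-7, Rational(81, 8)), 2), 64)), -1)) = Mul(4267, Pow(Add(-36376, Mul(3, Pow(Rational(25, 8), 2), 64)), -1)) = Mul(4267, Pow(Add(-36376, Mul(3, Rational(625, 64), 64)), -1)) = Mul(4267, Pow(Add(-36376, 1875), -1)) = Mul(4267, Pow(-34501, -1)) = Mul(4267, Rational(-1, 34501)) = Rational(-4267, 34501)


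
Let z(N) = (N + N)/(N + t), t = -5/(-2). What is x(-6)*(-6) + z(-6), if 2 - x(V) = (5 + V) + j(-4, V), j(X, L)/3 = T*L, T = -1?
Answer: 654/7 ≈ 93.429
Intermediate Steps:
j(X, L) = -3*L (j(X, L) = 3*(-L) = -3*L)
t = 5/2 (t = -5*(-½) = 5/2 ≈ 2.5000)
z(N) = 2*N/(5/2 + N) (z(N) = (N + N)/(N + 5/2) = (2*N)/(5/2 + N) = 2*N/(5/2 + N))
x(V) = -3 + 2*V (x(V) = 2 - ((5 + V) - 3*V) = 2 - (5 - 2*V) = 2 + (-5 + 2*V) = -3 + 2*V)
x(-6)*(-6) + z(-6) = (-3 + 2*(-6))*(-6) + 4*(-6)/(5 + 2*(-6)) = (-3 - 12)*(-6) + 4*(-6)/(5 - 12) = -15*(-6) + 4*(-6)/(-7) = 90 + 4*(-6)*(-⅐) = 90 + 24/7 = 654/7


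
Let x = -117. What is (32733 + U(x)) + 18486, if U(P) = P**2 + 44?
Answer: 64952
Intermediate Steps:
U(P) = 44 + P**2
(32733 + U(x)) + 18486 = (32733 + (44 + (-117)**2)) + 18486 = (32733 + (44 + 13689)) + 18486 = (32733 + 13733) + 18486 = 46466 + 18486 = 64952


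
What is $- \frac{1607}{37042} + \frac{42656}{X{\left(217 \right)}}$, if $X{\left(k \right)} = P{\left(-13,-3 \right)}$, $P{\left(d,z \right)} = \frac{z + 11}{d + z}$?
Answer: $- \frac{3160128711}{37042} \approx -85312.0$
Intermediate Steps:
$P{\left(d,z \right)} = \frac{11 + z}{d + z}$
$X{\left(k \right)} = - \frac{1}{2}$ ($X{\left(k \right)} = \frac{11 - 3}{-13 - 3} = \frac{1}{-16} \cdot 8 = \left(- \frac{1}{16}\right) 8 = - \frac{1}{2}$)
$- \frac{1607}{37042} + \frac{42656}{X{\left(217 \right)}} = - \frac{1607}{37042} + \frac{42656}{- \frac{1}{2}} = \left(-1607\right) \frac{1}{37042} + 42656 \left(-2\right) = - \frac{1607}{37042} - 85312 = - \frac{3160128711}{37042}$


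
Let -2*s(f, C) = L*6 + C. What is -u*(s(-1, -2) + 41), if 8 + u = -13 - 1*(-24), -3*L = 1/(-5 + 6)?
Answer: -129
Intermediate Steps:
L = -⅓ (L = -1/(3*(-5 + 6)) = -⅓/1 = -⅓*1 = -⅓ ≈ -0.33333)
s(f, C) = 1 - C/2 (s(f, C) = -(-⅓*6 + C)/2 = -(-2 + C)/2 = 1 - C/2)
u = 3 (u = -8 + (-13 - 1*(-24)) = -8 + (-13 + 24) = -8 + 11 = 3)
-u*(s(-1, -2) + 41) = -3*((1 - ½*(-2)) + 41) = -3*((1 + 1) + 41) = -3*(2 + 41) = -3*43 = -1*129 = -129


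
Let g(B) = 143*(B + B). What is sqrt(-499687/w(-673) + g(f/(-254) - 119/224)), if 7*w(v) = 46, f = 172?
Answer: I*sqrt(10427754497383)/11684 ≈ 276.38*I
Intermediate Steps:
w(v) = 46/7 (w(v) = (1/7)*46 = 46/7)
g(B) = 286*B (g(B) = 143*(2*B) = 286*B)
sqrt(-499687/w(-673) + g(f/(-254) - 119/224)) = sqrt(-499687/46/7 + 286*(172/(-254) - 119/224)) = sqrt(-499687*7/46 + 286*(172*(-1/254) - 119*1/224)) = sqrt(-3497809/46 + 286*(-86/127 - 17/32)) = sqrt(-3497809/46 + 286*(-4911/4064)) = sqrt(-3497809/46 - 702273/2032) = sqrt(-3569926223/46736) = I*sqrt(10427754497383)/11684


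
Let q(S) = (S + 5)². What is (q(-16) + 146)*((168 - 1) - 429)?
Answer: -69954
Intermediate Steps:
q(S) = (5 + S)²
(q(-16) + 146)*((168 - 1) - 429) = ((5 - 16)² + 146)*((168 - 1) - 429) = ((-11)² + 146)*(167 - 429) = (121 + 146)*(-262) = 267*(-262) = -69954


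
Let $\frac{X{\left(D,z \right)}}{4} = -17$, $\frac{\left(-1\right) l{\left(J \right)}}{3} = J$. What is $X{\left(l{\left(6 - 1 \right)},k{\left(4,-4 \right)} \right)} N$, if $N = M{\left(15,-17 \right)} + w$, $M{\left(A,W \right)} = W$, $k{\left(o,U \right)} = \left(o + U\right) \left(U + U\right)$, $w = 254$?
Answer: $-16116$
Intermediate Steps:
$k{\left(o,U \right)} = 2 U \left(U + o\right)$ ($k{\left(o,U \right)} = \left(U + o\right) 2 U = 2 U \left(U + o\right)$)
$l{\left(J \right)} = - 3 J$
$X{\left(D,z \right)} = -68$ ($X{\left(D,z \right)} = 4 \left(-17\right) = -68$)
$N = 237$ ($N = -17 + 254 = 237$)
$X{\left(l{\left(6 - 1 \right)},k{\left(4,-4 \right)} \right)} N = \left(-68\right) 237 = -16116$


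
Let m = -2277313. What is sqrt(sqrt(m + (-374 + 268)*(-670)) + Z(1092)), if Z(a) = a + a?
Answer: sqrt(2184 + I*sqrt(2206293)) ≈ 49.118 + 15.12*I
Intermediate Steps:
Z(a) = 2*a
sqrt(sqrt(m + (-374 + 268)*(-670)) + Z(1092)) = sqrt(sqrt(-2277313 + (-374 + 268)*(-670)) + 2*1092) = sqrt(sqrt(-2277313 - 106*(-670)) + 2184) = sqrt(sqrt(-2277313 + 71020) + 2184) = sqrt(sqrt(-2206293) + 2184) = sqrt(I*sqrt(2206293) + 2184) = sqrt(2184 + I*sqrt(2206293))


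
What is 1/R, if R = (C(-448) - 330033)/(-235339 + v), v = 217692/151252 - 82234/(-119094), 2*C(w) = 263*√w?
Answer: 58294436291921087797/81757083069457490029 + 557451045614538404*I*√7/245271249208372470087 ≈ 0.71302 + 0.0060132*I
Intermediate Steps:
C(w) = 263*√w/2 (C(w) = (263*√w)/2 = 263*√w/2)
v = 4795483502/2251650711 (v = 217692*(1/151252) - 82234*(-1/119094) = 54423/37813 + 41117/59547 = 4795483502/2251650711 ≈ 2.1298)
R = 743119039103463/529896431192527 - 2368736547972*I*√7/529896431192527 (R = (263*√(-448)/2 - 330033)/(-235339 + 4795483502/2251650711) = (263*(8*I*√7)/2 - 330033)/(-529896431192527/2251650711) = (1052*I*√7 - 330033)*(-2251650711/529896431192527) = (-330033 + 1052*I*√7)*(-2251650711/529896431192527) = 743119039103463/529896431192527 - 2368736547972*I*√7/529896431192527 ≈ 1.4024 - 0.011827*I)
1/R = 1/(743119039103463/529896431192527 - 2368736547972*I*√7/529896431192527)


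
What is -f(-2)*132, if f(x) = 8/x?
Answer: 528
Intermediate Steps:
-f(-2)*132 = -8/(-2)*132 = -8*(-1)/2*132 = -1*(-4)*132 = 4*132 = 528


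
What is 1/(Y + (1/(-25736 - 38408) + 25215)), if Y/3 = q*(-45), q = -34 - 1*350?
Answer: 64144/4942615919 ≈ 1.2978e-5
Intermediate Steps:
q = -384 (q = -34 - 350 = -384)
Y = 51840 (Y = 3*(-384*(-45)) = 3*17280 = 51840)
1/(Y + (1/(-25736 - 38408) + 25215)) = 1/(51840 + (1/(-25736 - 38408) + 25215)) = 1/(51840 + (1/(-64144) + 25215)) = 1/(51840 + (-1/64144 + 25215)) = 1/(51840 + 1617390959/64144) = 1/(4942615919/64144) = 64144/4942615919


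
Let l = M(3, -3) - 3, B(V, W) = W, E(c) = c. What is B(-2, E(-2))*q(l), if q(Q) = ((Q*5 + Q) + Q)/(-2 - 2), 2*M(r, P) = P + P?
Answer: -21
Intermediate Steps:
M(r, P) = P (M(r, P) = (P + P)/2 = (2*P)/2 = P)
l = -6 (l = -3 - 3 = -6)
q(Q) = -7*Q/4 (q(Q) = ((5*Q + Q) + Q)/(-4) = (6*Q + Q)*(-1/4) = (7*Q)*(-1/4) = -7*Q/4)
B(-2, E(-2))*q(l) = -(-7)*(-6)/2 = -2*21/2 = -21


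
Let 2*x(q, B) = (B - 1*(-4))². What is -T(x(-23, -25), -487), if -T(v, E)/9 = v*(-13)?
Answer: -51597/2 ≈ -25799.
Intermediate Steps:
x(q, B) = (4 + B)²/2 (x(q, B) = (B - 1*(-4))²/2 = (B + 4)²/2 = (4 + B)²/2)
T(v, E) = 117*v (T(v, E) = -9*v*(-13) = -(-117)*v = 117*v)
-T(x(-23, -25), -487) = -117*(4 - 25)²/2 = -117*(½)*(-21)² = -117*(½)*441 = -117*441/2 = -1*51597/2 = -51597/2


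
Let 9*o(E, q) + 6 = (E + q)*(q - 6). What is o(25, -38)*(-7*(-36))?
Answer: 15848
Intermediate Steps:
o(E, q) = -2/3 + (-6 + q)*(E + q)/9 (o(E, q) = -2/3 + ((E + q)*(q - 6))/9 = -2/3 + ((E + q)*(-6 + q))/9 = -2/3 + ((-6 + q)*(E + q))/9 = -2/3 + (-6 + q)*(E + q)/9)
o(25, -38)*(-7*(-36)) = (-2/3 - 2/3*25 - 2/3*(-38) + (1/9)*(-38)**2 + (1/9)*25*(-38))*(-7*(-36)) = (-2/3 - 50/3 + 76/3 + (1/9)*1444 - 950/9)*252 = (-2/3 - 50/3 + 76/3 + 1444/9 - 950/9)*252 = (566/9)*252 = 15848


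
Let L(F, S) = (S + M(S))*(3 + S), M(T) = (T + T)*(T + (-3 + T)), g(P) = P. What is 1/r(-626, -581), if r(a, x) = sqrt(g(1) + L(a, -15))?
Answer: -I*sqrt(11699)/11699 ≈ -0.0092454*I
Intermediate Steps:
M(T) = 2*T*(-3 + 2*T) (M(T) = (2*T)*(-3 + 2*T) = 2*T*(-3 + 2*T))
L(F, S) = (3 + S)*(S + 2*S*(-3 + 2*S)) (L(F, S) = (S + 2*S*(-3 + 2*S))*(3 + S) = (3 + S)*(S + 2*S*(-3 + 2*S)))
r(a, x) = I*sqrt(11699) (r(a, x) = sqrt(1 - 15*(-15 + 4*(-15)**2 + 7*(-15))) = sqrt(1 - 15*(-15 + 4*225 - 105)) = sqrt(1 - 15*(-15 + 900 - 105)) = sqrt(1 - 15*780) = sqrt(1 - 11700) = sqrt(-11699) = I*sqrt(11699))
1/r(-626, -581) = 1/(I*sqrt(11699)) = -I*sqrt(11699)/11699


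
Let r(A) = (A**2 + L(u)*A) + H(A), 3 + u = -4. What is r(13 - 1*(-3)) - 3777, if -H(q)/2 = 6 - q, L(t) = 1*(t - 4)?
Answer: -3677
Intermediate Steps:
u = -7 (u = -3 - 4 = -7)
L(t) = -4 + t (L(t) = 1*(-4 + t) = -4 + t)
H(q) = -12 + 2*q (H(q) = -2*(6 - q) = -12 + 2*q)
r(A) = -12 + A**2 - 9*A (r(A) = (A**2 + (-4 - 7)*A) + (-12 + 2*A) = (A**2 - 11*A) + (-12 + 2*A) = -12 + A**2 - 9*A)
r(13 - 1*(-3)) - 3777 = (-12 + (13 - 1*(-3))**2 - 9*(13 - 1*(-3))) - 3777 = (-12 + (13 + 3)**2 - 9*(13 + 3)) - 3777 = (-12 + 16**2 - 9*16) - 3777 = (-12 + 256 - 144) - 3777 = 100 - 3777 = -3677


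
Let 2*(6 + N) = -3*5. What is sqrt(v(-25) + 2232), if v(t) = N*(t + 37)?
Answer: 3*sqrt(230) ≈ 45.497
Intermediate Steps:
N = -27/2 (N = -6 + (-3*5)/2 = -6 + (1/2)*(-15) = -6 - 15/2 = -27/2 ≈ -13.500)
v(t) = -999/2 - 27*t/2 (v(t) = -27*(t + 37)/2 = -27*(37 + t)/2 = -999/2 - 27*t/2)
sqrt(v(-25) + 2232) = sqrt((-999/2 - 27/2*(-25)) + 2232) = sqrt((-999/2 + 675/2) + 2232) = sqrt(-162 + 2232) = sqrt(2070) = 3*sqrt(230)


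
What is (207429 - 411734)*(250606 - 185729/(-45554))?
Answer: -2332405425305165/45554 ≈ -5.1201e+10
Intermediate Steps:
(207429 - 411734)*(250606 - 185729/(-45554)) = -204305*(250606 - 185729*(-1/45554)) = -204305*(250606 + 185729/45554) = -204305*11416291453/45554 = -2332405425305165/45554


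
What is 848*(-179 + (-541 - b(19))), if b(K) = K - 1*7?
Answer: -620736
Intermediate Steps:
b(K) = -7 + K (b(K) = K - 7 = -7 + K)
848*(-179 + (-541 - b(19))) = 848*(-179 + (-541 - (-7 + 19))) = 848*(-179 + (-541 - 1*12)) = 848*(-179 + (-541 - 12)) = 848*(-179 - 553) = 848*(-732) = -620736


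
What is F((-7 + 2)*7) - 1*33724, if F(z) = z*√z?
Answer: -33724 - 35*I*√35 ≈ -33724.0 - 207.06*I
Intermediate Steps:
F(z) = z^(3/2)
F((-7 + 2)*7) - 1*33724 = ((-7 + 2)*7)^(3/2) - 1*33724 = (-5*7)^(3/2) - 33724 = (-35)^(3/2) - 33724 = -35*I*√35 - 33724 = -33724 - 35*I*√35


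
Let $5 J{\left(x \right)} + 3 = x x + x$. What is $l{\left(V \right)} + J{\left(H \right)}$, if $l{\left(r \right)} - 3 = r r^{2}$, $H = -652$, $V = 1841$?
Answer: $\frac{31198756069}{5} \approx 6.2397 \cdot 10^{9}$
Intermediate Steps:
$l{\left(r \right)} = 3 + r^{3}$ ($l{\left(r \right)} = 3 + r r^{2} = 3 + r^{3}$)
$J{\left(x \right)} = - \frac{3}{5} + \frac{x}{5} + \frac{x^{2}}{5}$ ($J{\left(x \right)} = - \frac{3}{5} + \frac{x x + x}{5} = - \frac{3}{5} + \frac{x^{2} + x}{5} = - \frac{3}{5} + \frac{x + x^{2}}{5} = - \frac{3}{5} + \left(\frac{x}{5} + \frac{x^{2}}{5}\right) = - \frac{3}{5} + \frac{x}{5} + \frac{x^{2}}{5}$)
$l{\left(V \right)} + J{\left(H \right)} = \left(3 + 1841^{3}\right) + \left(- \frac{3}{5} + \frac{1}{5} \left(-652\right) + \frac{\left(-652\right)^{2}}{5}\right) = \left(3 + 6239666321\right) - - \frac{424449}{5} = 6239666324 - - \frac{424449}{5} = 6239666324 + \frac{424449}{5} = \frac{31198756069}{5}$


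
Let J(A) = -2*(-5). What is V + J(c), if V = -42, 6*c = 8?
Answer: -32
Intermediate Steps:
c = 4/3 (c = (⅙)*8 = 4/3 ≈ 1.3333)
J(A) = 10
V + J(c) = -42 + 10 = -32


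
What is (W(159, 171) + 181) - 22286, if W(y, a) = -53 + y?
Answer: -21999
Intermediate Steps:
(W(159, 171) + 181) - 22286 = ((-53 + 159) + 181) - 22286 = (106 + 181) - 22286 = 287 - 22286 = -21999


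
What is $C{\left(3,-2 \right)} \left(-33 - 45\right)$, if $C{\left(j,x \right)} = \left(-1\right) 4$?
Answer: $312$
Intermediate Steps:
$C{\left(j,x \right)} = -4$
$C{\left(3,-2 \right)} \left(-33 - 45\right) = - 4 \left(-33 - 45\right) = \left(-4\right) \left(-78\right) = 312$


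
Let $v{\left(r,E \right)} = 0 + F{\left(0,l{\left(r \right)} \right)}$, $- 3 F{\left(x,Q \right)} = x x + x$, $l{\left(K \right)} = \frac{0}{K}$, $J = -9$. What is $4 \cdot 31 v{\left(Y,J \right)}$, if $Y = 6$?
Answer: $0$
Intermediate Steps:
$l{\left(K \right)} = 0$
$F{\left(x,Q \right)} = - \frac{x}{3} - \frac{x^{2}}{3}$ ($F{\left(x,Q \right)} = - \frac{x x + x}{3} = - \frac{x^{2} + x}{3} = - \frac{x + x^{2}}{3} = - \frac{x}{3} - \frac{x^{2}}{3}$)
$v{\left(r,E \right)} = 0$ ($v{\left(r,E \right)} = 0 - 0 \left(1 + 0\right) = 0 - 0 \cdot 1 = 0 + 0 = 0$)
$4 \cdot 31 v{\left(Y,J \right)} = 4 \cdot 31 \cdot 0 = 124 \cdot 0 = 0$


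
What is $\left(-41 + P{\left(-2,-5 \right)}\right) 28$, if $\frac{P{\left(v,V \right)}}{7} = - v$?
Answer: $-756$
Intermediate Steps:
$P{\left(v,V \right)} = - 7 v$ ($P{\left(v,V \right)} = 7 \left(- v\right) = - 7 v$)
$\left(-41 + P{\left(-2,-5 \right)}\right) 28 = \left(-41 - -14\right) 28 = \left(-41 + 14\right) 28 = \left(-27\right) 28 = -756$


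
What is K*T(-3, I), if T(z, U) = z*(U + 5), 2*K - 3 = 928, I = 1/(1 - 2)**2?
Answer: -8379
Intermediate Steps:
I = 1 (I = 1/(-1)**2 = 1/1 = 1*1 = 1)
K = 931/2 (K = 3/2 + (1/2)*928 = 3/2 + 464 = 931/2 ≈ 465.50)
T(z, U) = z*(5 + U)
K*T(-3, I) = 931*(-3*(5 + 1))/2 = 931*(-3*6)/2 = (931/2)*(-18) = -8379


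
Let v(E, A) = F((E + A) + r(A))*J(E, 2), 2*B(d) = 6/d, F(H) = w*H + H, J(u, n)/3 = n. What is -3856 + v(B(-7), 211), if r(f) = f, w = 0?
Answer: -9286/7 ≈ -1326.6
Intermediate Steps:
J(u, n) = 3*n
F(H) = H (F(H) = 0*H + H = 0 + H = H)
B(d) = 3/d (B(d) = (6/d)/2 = 3/d)
v(E, A) = 6*E + 12*A (v(E, A) = ((E + A) + A)*(3*2) = ((A + E) + A)*6 = (E + 2*A)*6 = 6*E + 12*A)
-3856 + v(B(-7), 211) = -3856 + (6*(3/(-7)) + 12*211) = -3856 + (6*(3*(-⅐)) + 2532) = -3856 + (6*(-3/7) + 2532) = -3856 + (-18/7 + 2532) = -3856 + 17706/7 = -9286/7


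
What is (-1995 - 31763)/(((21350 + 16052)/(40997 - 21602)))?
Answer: -327368205/18701 ≈ -17505.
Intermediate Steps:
(-1995 - 31763)/(((21350 + 16052)/(40997 - 21602))) = -33758/(37402/19395) = -33758/(37402*(1/19395)) = -33758/37402/19395 = -33758*19395/37402 = -327368205/18701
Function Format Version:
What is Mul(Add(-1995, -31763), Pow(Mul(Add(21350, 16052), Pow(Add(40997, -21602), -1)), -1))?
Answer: Rational(-327368205, 18701) ≈ -17505.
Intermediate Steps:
Mul(Add(-1995, -31763), Pow(Mul(Add(21350, 16052), Pow(Add(40997, -21602), -1)), -1)) = Mul(-33758, Pow(Mul(37402, Pow(19395, -1)), -1)) = Mul(-33758, Pow(Mul(37402, Rational(1, 19395)), -1)) = Mul(-33758, Pow(Rational(37402, 19395), -1)) = Mul(-33758, Rational(19395, 37402)) = Rational(-327368205, 18701)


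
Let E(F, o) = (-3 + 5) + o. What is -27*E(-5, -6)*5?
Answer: 540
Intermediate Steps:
E(F, o) = 2 + o
-27*E(-5, -6)*5 = -27*(2 - 6)*5 = -27*(-4)*5 = 108*5 = 540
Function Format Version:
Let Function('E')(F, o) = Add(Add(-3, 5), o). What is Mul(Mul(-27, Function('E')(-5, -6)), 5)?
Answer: 540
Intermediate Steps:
Function('E')(F, o) = Add(2, o)
Mul(Mul(-27, Function('E')(-5, -6)), 5) = Mul(Mul(-27, Add(2, -6)), 5) = Mul(Mul(-27, -4), 5) = Mul(108, 5) = 540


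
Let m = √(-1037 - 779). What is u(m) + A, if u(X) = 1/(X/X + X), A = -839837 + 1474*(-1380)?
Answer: 2*(-2873957*√454 + 1436978*I)/(-I + 2*√454) ≈ -2.874e+6 - 0.023468*I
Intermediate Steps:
m = 2*I*√454 (m = √(-1816) = 2*I*√454 ≈ 42.615*I)
A = -2873957 (A = -839837 - 2034120 = -2873957)
u(X) = 1/(1 + X)
u(m) + A = 1/(1 + 2*I*√454) - 2873957 = -2873957 + 1/(1 + 2*I*√454)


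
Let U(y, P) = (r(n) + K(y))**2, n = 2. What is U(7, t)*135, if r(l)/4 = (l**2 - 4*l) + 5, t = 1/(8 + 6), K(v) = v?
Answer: 16335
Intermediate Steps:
t = 1/14 ≈ 0.071429
r(l) = 20 - 16*l + 4*l**2 (r(l) = 4*((l**2 - 4*l) + 5) = 4*(5 + l**2 - 4*l) = 20 - 16*l + 4*l**2)
U(y, P) = (4 + y)**2 (U(y, P) = ((20 - 16*2 + 4*2**2) + y)**2 = ((20 - 32 + 4*4) + y)**2 = ((20 - 32 + 16) + y)**2 = (4 + y)**2)
U(7, t)*135 = (4 + 7)**2*135 = 11**2*135 = 121*135 = 16335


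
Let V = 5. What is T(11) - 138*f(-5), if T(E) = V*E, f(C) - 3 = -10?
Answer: 1021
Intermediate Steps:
f(C) = -7 (f(C) = 3 - 10 = -7)
T(E) = 5*E
T(11) - 138*f(-5) = 5*11 - 138*(-7) = 55 + 966 = 1021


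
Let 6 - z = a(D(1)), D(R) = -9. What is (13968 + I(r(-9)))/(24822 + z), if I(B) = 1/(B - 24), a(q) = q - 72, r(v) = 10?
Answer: 195551/348726 ≈ 0.56076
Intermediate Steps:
a(q) = -72 + q
z = 87 (z = 6 - (-72 - 9) = 6 - 1*(-81) = 6 + 81 = 87)
I(B) = 1/(-24 + B)
(13968 + I(r(-9)))/(24822 + z) = (13968 + 1/(-24 + 10))/(24822 + 87) = (13968 + 1/(-14))/24909 = (13968 - 1/14)*(1/24909) = (195551/14)*(1/24909) = 195551/348726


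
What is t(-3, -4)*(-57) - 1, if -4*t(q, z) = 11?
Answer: 623/4 ≈ 155.75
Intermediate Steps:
t(q, z) = -11/4 (t(q, z) = -1/4*11 = -11/4)
t(-3, -4)*(-57) - 1 = -11/4*(-57) - 1 = 627/4 - 1 = 623/4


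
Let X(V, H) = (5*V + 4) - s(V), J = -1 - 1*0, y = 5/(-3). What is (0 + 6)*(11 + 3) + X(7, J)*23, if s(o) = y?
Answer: 3058/3 ≈ 1019.3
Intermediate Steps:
y = -5/3 (y = 5*(-⅓) = -5/3 ≈ -1.6667)
s(o) = -5/3
J = -1 (J = -1 + 0 = -1)
X(V, H) = 17/3 + 5*V (X(V, H) = (5*V + 4) - 1*(-5/3) = (4 + 5*V) + 5/3 = 17/3 + 5*V)
(0 + 6)*(11 + 3) + X(7, J)*23 = (0 + 6)*(11 + 3) + (17/3 + 5*7)*23 = 6*14 + (17/3 + 35)*23 = 84 + (122/3)*23 = 84 + 2806/3 = 3058/3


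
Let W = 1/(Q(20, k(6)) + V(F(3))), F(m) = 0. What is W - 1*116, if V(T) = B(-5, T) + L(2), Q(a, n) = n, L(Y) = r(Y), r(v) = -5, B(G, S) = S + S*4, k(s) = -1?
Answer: -697/6 ≈ -116.17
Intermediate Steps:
B(G, S) = 5*S (B(G, S) = S + 4*S = 5*S)
L(Y) = -5
V(T) = -5 + 5*T (V(T) = 5*T - 5 = -5 + 5*T)
W = -⅙ (W = 1/(-1 + (-5 + 5*0)) = 1/(-1 + (-5 + 0)) = 1/(-1 - 5) = 1/(-6) = -⅙ ≈ -0.16667)
W - 1*116 = -⅙ - 1*116 = -⅙ - 116 = -697/6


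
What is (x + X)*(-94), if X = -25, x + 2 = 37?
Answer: -940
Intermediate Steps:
x = 35 (x = -2 + 37 = 35)
(x + X)*(-94) = (35 - 25)*(-94) = 10*(-94) = -940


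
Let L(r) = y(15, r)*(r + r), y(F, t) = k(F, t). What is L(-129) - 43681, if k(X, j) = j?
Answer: -10399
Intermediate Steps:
y(F, t) = t
L(r) = 2*r² (L(r) = r*(r + r) = r*(2*r) = 2*r²)
L(-129) - 43681 = 2*(-129)² - 43681 = 2*16641 - 43681 = 33282 - 43681 = -10399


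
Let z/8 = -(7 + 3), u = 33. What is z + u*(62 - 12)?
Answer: 1570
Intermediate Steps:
z = -80 (z = 8*(-(7 + 3)) = 8*(-1*10) = 8*(-10) = -80)
z + u*(62 - 12) = -80 + 33*(62 - 12) = -80 + 33*50 = -80 + 1650 = 1570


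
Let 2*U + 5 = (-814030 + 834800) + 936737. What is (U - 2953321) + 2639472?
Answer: 164902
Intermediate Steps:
U = 478751 (U = -5/2 + ((-814030 + 834800) + 936737)/2 = -5/2 + (20770 + 936737)/2 = -5/2 + (½)*957507 = -5/2 + 957507/2 = 478751)
(U - 2953321) + 2639472 = (478751 - 2953321) + 2639472 = -2474570 + 2639472 = 164902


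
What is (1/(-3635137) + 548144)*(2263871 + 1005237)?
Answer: 6513954431773421516/3635137 ≈ 1.7919e+12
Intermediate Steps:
(1/(-3635137) + 548144)*(2263871 + 1005237) = (-1/3635137 + 548144)*3269108 = (1992578535727/3635137)*3269108 = 6513954431773421516/3635137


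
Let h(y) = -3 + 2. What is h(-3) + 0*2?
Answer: -1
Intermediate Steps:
h(y) = -1
h(-3) + 0*2 = -1 + 0*2 = -1 + 0 = -1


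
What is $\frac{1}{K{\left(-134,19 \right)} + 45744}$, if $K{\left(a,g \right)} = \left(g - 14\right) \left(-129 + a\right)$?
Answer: $\frac{1}{44429} \approx 2.2508 \cdot 10^{-5}$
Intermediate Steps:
$K{\left(a,g \right)} = \left(-129 + a\right) \left(-14 + g\right)$ ($K{\left(a,g \right)} = \left(-14 + g\right) \left(-129 + a\right) = \left(-129 + a\right) \left(-14 + g\right)$)
$\frac{1}{K{\left(-134,19 \right)} + 45744} = \frac{1}{\left(1806 - 2451 - -1876 - 2546\right) + 45744} = \frac{1}{\left(1806 - 2451 + 1876 - 2546\right) + 45744} = \frac{1}{-1315 + 45744} = \frac{1}{44429}$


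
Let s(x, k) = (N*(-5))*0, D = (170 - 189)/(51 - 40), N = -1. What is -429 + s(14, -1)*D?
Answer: -429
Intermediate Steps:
D = -19/11 ≈ -1.7273
s(x, k) = 0 (s(x, k) = -1*(-5)*0 = 5*0 = 0)
-429 + s(14, -1)*D = -429 + 0*(-19/11) = -429 + 0 = -429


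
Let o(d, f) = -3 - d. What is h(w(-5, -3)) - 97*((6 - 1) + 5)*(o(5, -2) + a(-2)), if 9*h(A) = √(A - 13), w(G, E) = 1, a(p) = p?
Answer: 9700 + 2*I*√3/9 ≈ 9700.0 + 0.3849*I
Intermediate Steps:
h(A) = √(-13 + A)/9 (h(A) = √(A - 13)/9 = √(-13 + A)/9)
h(w(-5, -3)) - 97*((6 - 1) + 5)*(o(5, -2) + a(-2)) = √(-13 + 1)/9 - 97*((6 - 1) + 5)*((-3 - 1*5) - 2) = √(-12)/9 - 97*(5 + 5)*((-3 - 5) - 2) = (2*I*√3)/9 - 970*(-8 - 2) = 2*I*√3/9 - 970*(-10) = 2*I*√3/9 - 97*(-100) = 2*I*√3/9 + 9700 = 9700 + 2*I*√3/9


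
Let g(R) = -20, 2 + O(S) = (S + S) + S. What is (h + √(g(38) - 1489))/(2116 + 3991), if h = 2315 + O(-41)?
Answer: 2190/6107 + I*√1509/6107 ≈ 0.3586 + 0.0063609*I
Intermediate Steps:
O(S) = -2 + 3*S (O(S) = -2 + ((S + S) + S) = -2 + (2*S + S) = -2 + 3*S)
h = 2190 (h = 2315 + (-2 + 3*(-41)) = 2315 + (-2 - 123) = 2315 - 125 = 2190)
(h + √(g(38) - 1489))/(2116 + 3991) = (2190 + √(-20 - 1489))/(2116 + 3991) = (2190 + √(-1509))/6107 = (2190 + I*√1509)*(1/6107) = 2190/6107 + I*√1509/6107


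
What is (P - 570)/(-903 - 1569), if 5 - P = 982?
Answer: 1547/2472 ≈ 0.62581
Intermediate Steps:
P = -977 (P = 5 - 1*982 = 5 - 982 = -977)
(P - 570)/(-903 - 1569) = (-977 - 570)/(-903 - 1569) = -1547/(-2472) = -1547*(-1/2472) = 1547/2472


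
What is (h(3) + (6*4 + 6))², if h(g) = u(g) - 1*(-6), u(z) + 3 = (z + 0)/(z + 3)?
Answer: 4489/4 ≈ 1122.3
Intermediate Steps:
u(z) = -3 + z/(3 + z) (u(z) = -3 + (z + 0)/(z + 3) = -3 + z/(3 + z))
h(g) = 6 + (-9 - 2*g)/(3 + g) (h(g) = (-9 - 2*g)/(3 + g) - 1*(-6) = (-9 - 2*g)/(3 + g) + 6 = 6 + (-9 - 2*g)/(3 + g))
(h(3) + (6*4 + 6))² = ((9 + 4*3)/(3 + 3) + (6*4 + 6))² = ((9 + 12)/6 + (24 + 6))² = ((⅙)*21 + 30)² = (7/2 + 30)² = (67/2)² = 4489/4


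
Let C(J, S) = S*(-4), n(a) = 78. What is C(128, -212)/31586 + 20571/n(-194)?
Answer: 108303625/410618 ≈ 263.76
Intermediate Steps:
C(J, S) = -4*S
C(128, -212)/31586 + 20571/n(-194) = -4*(-212)/31586 + 20571/78 = 848*(1/31586) + 20571*(1/78) = 424/15793 + 6857/26 = 108303625/410618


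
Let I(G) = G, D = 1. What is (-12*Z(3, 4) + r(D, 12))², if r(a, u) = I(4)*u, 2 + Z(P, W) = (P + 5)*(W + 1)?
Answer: 166464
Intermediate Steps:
Z(P, W) = -2 + (1 + W)*(5 + P) (Z(P, W) = -2 + (P + 5)*(W + 1) = -2 + (5 + P)*(1 + W) = -2 + (1 + W)*(5 + P))
r(a, u) = 4*u
(-12*Z(3, 4) + r(D, 12))² = (-12*(3 + 3 + 5*4 + 3*4) + 4*12)² = (-12*(3 + 3 + 20 + 12) + 48)² = (-12*38 + 48)² = (-456 + 48)² = (-408)² = 166464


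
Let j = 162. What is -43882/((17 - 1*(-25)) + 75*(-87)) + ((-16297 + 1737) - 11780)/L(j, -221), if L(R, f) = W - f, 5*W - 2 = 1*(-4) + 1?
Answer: -67113781/596436 ≈ -112.52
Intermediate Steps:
W = -1/5 (W = 2/5 + (1*(-4) + 1)/5 = 2/5 + (-4 + 1)/5 = 2/5 + (1/5)*(-3) = 2/5 - 3/5 = -1/5 ≈ -0.20000)
L(R, f) = -1/5 - f
-43882/((17 - 1*(-25)) + 75*(-87)) + ((-16297 + 1737) - 11780)/L(j, -221) = -43882/((17 - 1*(-25)) + 75*(-87)) + ((-16297 + 1737) - 11780)/(-1/5 - 1*(-221)) = -43882/((17 + 25) - 6525) + (-14560 - 11780)/(-1/5 + 221) = -43882/(42 - 6525) - 26340/1104/5 = -43882/(-6483) - 26340*5/1104 = -43882*(-1/6483) - 10975/92 = 43882/6483 - 10975/92 = -67113781/596436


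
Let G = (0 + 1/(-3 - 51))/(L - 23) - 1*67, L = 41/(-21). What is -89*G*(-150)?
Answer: -1406059825/1572 ≈ -8.9444e+5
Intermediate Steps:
L = -41/21 (L = 41*(-1/21) = -41/21 ≈ -1.9524)
G = -631937/9432 (G = (0 + 1/(-3 - 51))/(-41/21 - 23) - 1*67 = (0 + 1/(-54))/(-524/21) - 67 = (0 - 1/54)*(-21/524) - 67 = -1/54*(-21/524) - 67 = 7/9432 - 67 = -631937/9432 ≈ -66.999)
-89*G*(-150) = -89*(-631937/9432)*(-150) = (56242393/9432)*(-150) = -1406059825/1572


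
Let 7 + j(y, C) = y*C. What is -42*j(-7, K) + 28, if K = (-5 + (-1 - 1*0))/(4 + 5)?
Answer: 126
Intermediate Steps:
K = -⅔ (K = (-5 + (-1 + 0))/9 = (-5 - 1)*(⅑) = -6*⅑ = -⅔ ≈ -0.66667)
j(y, C) = -7 + C*y (j(y, C) = -7 + y*C = -7 + C*y)
-42*j(-7, K) + 28 = -42*(-7 - ⅔*(-7)) + 28 = -42*(-7 + 14/3) + 28 = -42*(-7/3) + 28 = 98 + 28 = 126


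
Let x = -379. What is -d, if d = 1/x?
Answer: 1/379 ≈ 0.0026385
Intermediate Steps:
d = -1/379 (d = 1/(-379) = -1/379 ≈ -0.0026385)
-d = -1*(-1/379) = 1/379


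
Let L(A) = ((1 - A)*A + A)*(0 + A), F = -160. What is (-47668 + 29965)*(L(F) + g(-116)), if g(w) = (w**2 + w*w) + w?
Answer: -73892251188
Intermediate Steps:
g(w) = w + 2*w**2 (g(w) = (w**2 + w**2) + w = 2*w**2 + w = w + 2*w**2)
L(A) = A*(A + A*(1 - A)) (L(A) = (A*(1 - A) + A)*A = (A + A*(1 - A))*A = A*(A + A*(1 - A)))
(-47668 + 29965)*(L(F) + g(-116)) = (-47668 + 29965)*((-160)**2*(2 - 1*(-160)) - 116*(1 + 2*(-116))) = -17703*(25600*(2 + 160) - 116*(1 - 232)) = -17703*(25600*162 - 116*(-231)) = -17703*(4147200 + 26796) = -17703*4173996 = -73892251188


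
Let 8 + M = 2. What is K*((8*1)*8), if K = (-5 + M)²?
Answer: 7744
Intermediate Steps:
M = -6 (M = -8 + 2 = -6)
K = 121 (K = (-5 - 6)² = (-11)² = 121)
K*((8*1)*8) = 121*((8*1)*8) = 121*(8*8) = 121*64 = 7744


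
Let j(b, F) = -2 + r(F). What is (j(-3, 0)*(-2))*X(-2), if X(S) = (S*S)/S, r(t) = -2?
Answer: -16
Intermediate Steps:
X(S) = S (X(S) = S²/S = S)
j(b, F) = -4 (j(b, F) = -2 - 2 = -4)
(j(-3, 0)*(-2))*X(-2) = -4*(-2)*(-2) = 8*(-2) = -16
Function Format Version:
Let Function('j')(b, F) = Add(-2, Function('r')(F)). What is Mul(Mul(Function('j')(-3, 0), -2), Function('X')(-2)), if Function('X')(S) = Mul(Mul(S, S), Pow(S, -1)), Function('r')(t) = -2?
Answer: -16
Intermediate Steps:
Function('X')(S) = S (Function('X')(S) = Mul(Pow(S, 2), Pow(S, -1)) = S)
Function('j')(b, F) = -4 (Function('j')(b, F) = Add(-2, -2) = -4)
Mul(Mul(Function('j')(-3, 0), -2), Function('X')(-2)) = Mul(Mul(-4, -2), -2) = Mul(8, -2) = -16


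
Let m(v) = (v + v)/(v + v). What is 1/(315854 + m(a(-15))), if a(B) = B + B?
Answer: 1/315855 ≈ 3.1660e-6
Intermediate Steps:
a(B) = 2*B
m(v) = 1 (m(v) = (2*v)/((2*v)) = (2*v)*(1/(2*v)) = 1)
1/(315854 + m(a(-15))) = 1/(315854 + 1) = 1/315855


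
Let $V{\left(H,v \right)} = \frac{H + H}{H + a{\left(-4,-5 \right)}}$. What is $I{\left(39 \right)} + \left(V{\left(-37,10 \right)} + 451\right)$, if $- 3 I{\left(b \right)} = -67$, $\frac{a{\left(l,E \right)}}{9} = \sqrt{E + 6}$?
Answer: $\frac{19991}{42} \approx 475.98$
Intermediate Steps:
$a{\left(l,E \right)} = 9 \sqrt{6 + E}$ ($a{\left(l,E \right)} = 9 \sqrt{E + 6} = 9 \sqrt{6 + E}$)
$I{\left(b \right)} = \frac{67}{3}$ ($I{\left(b \right)} = \left(- \frac{1}{3}\right) \left(-67\right) = \frac{67}{3}$)
$V{\left(H,v \right)} = \frac{2 H}{9 + H}$ ($V{\left(H,v \right)} = \frac{H + H}{H + 9 \sqrt{6 - 5}} = \frac{2 H}{H + 9 \sqrt{1}} = \frac{2 H}{H + 9 \cdot 1} = \frac{2 H}{H + 9} = \frac{2 H}{9 + H}$)
$I{\left(39 \right)} + \left(V{\left(-37,10 \right)} + 451\right) = \frac{67}{3} + \left(2 \left(-37\right) \frac{1}{9 - 37} + 451\right) = \frac{67}{3} + \left(2 \left(-37\right) \frac{1}{-28} + 451\right) = \frac{67}{3} + \left(2 \left(-37\right) \left(- \frac{1}{28}\right) + 451\right) = \frac{67}{3} + \left(\frac{37}{14} + 451\right) = \frac{67}{3} + \frac{6351}{14} = \frac{19991}{42}$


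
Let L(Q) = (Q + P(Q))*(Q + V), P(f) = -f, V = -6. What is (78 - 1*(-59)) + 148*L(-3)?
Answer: 137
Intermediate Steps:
L(Q) = 0 (L(Q) = (Q - Q)*(Q - 6) = 0*(-6 + Q) = 0)
(78 - 1*(-59)) + 148*L(-3) = (78 - 1*(-59)) + 148*0 = (78 + 59) + 0 = 137 + 0 = 137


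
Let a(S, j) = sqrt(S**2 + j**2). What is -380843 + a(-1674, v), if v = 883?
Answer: -380843 + sqrt(3581965) ≈ -3.7895e+5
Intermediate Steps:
-380843 + a(-1674, v) = -380843 + sqrt((-1674)**2 + 883**2) = -380843 + sqrt(2802276 + 779689) = -380843 + sqrt(3581965)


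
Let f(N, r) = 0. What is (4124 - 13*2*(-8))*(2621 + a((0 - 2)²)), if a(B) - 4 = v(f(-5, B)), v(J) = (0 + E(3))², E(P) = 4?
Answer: 11440812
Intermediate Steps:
v(J) = 16 (v(J) = (0 + 4)² = 4² = 16)
a(B) = 20 (a(B) = 4 + 16 = 20)
(4124 - 13*2*(-8))*(2621 + a((0 - 2)²)) = (4124 - 13*2*(-8))*(2621 + 20) = (4124 - 26*(-8))*2641 = (4124 + 208)*2641 = 4332*2641 = 11440812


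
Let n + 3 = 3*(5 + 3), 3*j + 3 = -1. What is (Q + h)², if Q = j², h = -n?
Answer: 29929/81 ≈ 369.49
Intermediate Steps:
j = -4/3 (j = -1 + (⅓)*(-1) = -1 - ⅓ = -4/3 ≈ -1.3333)
n = 21 (n = -3 + 3*(5 + 3) = -3 + 3*8 = -3 + 24 = 21)
h = -21 (h = -1*21 = -21)
Q = 16/9 (Q = (-4/3)² = 16/9 ≈ 1.7778)
(Q + h)² = (16/9 - 21)² = (-173/9)² = 29929/81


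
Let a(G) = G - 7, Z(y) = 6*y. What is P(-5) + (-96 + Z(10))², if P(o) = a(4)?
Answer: 1293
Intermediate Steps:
a(G) = -7 + G
P(o) = -3 (P(o) = -7 + 4 = -3)
P(-5) + (-96 + Z(10))² = -3 + (-96 + 6*10)² = -3 + (-96 + 60)² = -3 + (-36)² = -3 + 1296 = 1293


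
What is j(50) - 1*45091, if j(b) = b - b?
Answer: -45091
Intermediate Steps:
j(b) = 0
j(50) - 1*45091 = 0 - 1*45091 = 0 - 45091 = -45091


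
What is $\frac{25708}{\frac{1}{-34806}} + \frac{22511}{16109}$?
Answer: $- \frac{14414214744121}{16109} \approx -8.9479 \cdot 10^{8}$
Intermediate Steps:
$\frac{25708}{\frac{1}{-34806}} + \frac{22511}{16109} = \frac{25708}{- \frac{1}{34806}} + 22511 \cdot \frac{1}{16109} = 25708 \left(-34806\right) + \frac{22511}{16109} = -894792648 + \frac{22511}{16109} = - \frac{14414214744121}{16109}$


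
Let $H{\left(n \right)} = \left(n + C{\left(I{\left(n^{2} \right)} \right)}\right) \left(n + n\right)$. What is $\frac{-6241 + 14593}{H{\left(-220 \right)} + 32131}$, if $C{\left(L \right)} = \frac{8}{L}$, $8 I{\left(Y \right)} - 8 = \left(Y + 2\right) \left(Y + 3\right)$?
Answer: $\frac{9783541210464}{151029903219437} \approx 0.064779$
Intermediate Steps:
$I{\left(Y \right)} = 1 + \frac{\left(2 + Y\right) \left(3 + Y\right)}{8}$ ($I{\left(Y \right)} = 1 + \frac{\left(Y + 2\right) \left(Y + 3\right)}{8} = 1 + \frac{\left(2 + Y\right) \left(3 + Y\right)}{8}$)
$H{\left(n \right)} = 2 n \left(n + \frac{8}{\frac{7}{4} + \frac{n^{4}}{8} + \frac{5 n^{2}}{8}}\right)$ ($H{\left(n \right)} = \left(n + \frac{8}{\frac{7}{4} + \frac{\left(n^{2}\right)^{2}}{8} + \frac{5 n^{2}}{8}}\right) \left(n + n\right) = \left(n + \frac{8}{\frac{7}{4} + \frac{n^{4}}{8} + \frac{5 n^{2}}{8}}\right) 2 n = 2 n \left(n + \frac{8}{\frac{7}{4} + \frac{n^{4}}{8} + \frac{5 n^{2}}{8}}\right)$)
$\frac{-6241 + 14593}{H{\left(-220 \right)} + 32131} = \frac{-6241 + 14593}{2 \left(-220\right) \frac{1}{14 + \left(-220\right)^{4} + 5 \left(-220\right)^{2}} \left(64 - 220 \left(14 + \left(-220\right)^{4} + 5 \left(-220\right)^{2}\right)\right) + 32131} = \frac{8352}{2 \left(-220\right) \frac{1}{14 + 2342560000 + 5 \cdot 48400} \left(64 - 220 \left(14 + 2342560000 + 5 \cdot 48400\right)\right) + 32131} = \frac{8352}{2 \left(-220\right) \frac{1}{14 + 2342560000 + 242000} \left(64 - 220 \left(14 + 2342560000 + 242000\right)\right) + 32131} = \frac{8352}{2 \left(-220\right) \frac{1}{2342802014} \left(64 - 515416443080\right) + 32131} = \frac{8352}{2 \left(-220\right) \frac{1}{2342802014} \left(-515416443016\right) + 32131} = \frac{8352}{\frac{113391617463520}{1171401007} + 32131} = \frac{8352}{\frac{151029903219437}{1171401007}} = 8352 \cdot \frac{1171401007}{151029903219437} = \frac{9783541210464}{151029903219437}$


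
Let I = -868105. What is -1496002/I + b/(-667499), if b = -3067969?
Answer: 523128438249/82779888485 ≈ 6.3195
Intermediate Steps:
-1496002/I + b/(-667499) = -1496002/(-868105) - 3067969/(-667499) = -1496002*(-1/868105) - 3067969*(-1/667499) = 1496002/868105 + 3067969/667499 = 523128438249/82779888485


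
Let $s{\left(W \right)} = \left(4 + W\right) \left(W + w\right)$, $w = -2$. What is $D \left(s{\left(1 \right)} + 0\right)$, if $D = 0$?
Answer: $0$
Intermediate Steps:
$s{\left(W \right)} = \left(-2 + W\right) \left(4 + W\right)$ ($s{\left(W \right)} = \left(4 + W\right) \left(W - 2\right) = \left(4 + W\right) \left(-2 + W\right) = \left(-2 + W\right) \left(4 + W\right)$)
$D \left(s{\left(1 \right)} + 0\right) = 0 \left(\left(-8 + 1^{2} + 2 \cdot 1\right) + 0\right) = 0 \left(\left(-8 + 1 + 2\right) + 0\right) = 0 \left(-5 + 0\right) = 0 \left(-5\right) = 0$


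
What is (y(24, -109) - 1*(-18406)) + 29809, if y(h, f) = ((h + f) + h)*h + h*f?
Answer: 44135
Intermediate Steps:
y(h, f) = f*h + h*(f + 2*h) (y(h, f) = ((f + h) + h)*h + f*h = (f + 2*h)*h + f*h = h*(f + 2*h) + f*h = f*h + h*(f + 2*h))
(y(24, -109) - 1*(-18406)) + 29809 = (2*24*(-109 + 24) - 1*(-18406)) + 29809 = (2*24*(-85) + 18406) + 29809 = (-4080 + 18406) + 29809 = 14326 + 29809 = 44135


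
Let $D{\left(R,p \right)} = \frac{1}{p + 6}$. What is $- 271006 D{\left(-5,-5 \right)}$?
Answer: $-271006$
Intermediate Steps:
$D{\left(R,p \right)} = \frac{1}{6 + p}$
$- 271006 D{\left(-5,-5 \right)} = - \frac{271006}{6 - 5} = - \frac{271006}{1} = \left(-271006\right) 1 = -271006$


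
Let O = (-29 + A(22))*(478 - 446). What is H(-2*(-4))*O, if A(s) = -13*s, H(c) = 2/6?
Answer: -3360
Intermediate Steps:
H(c) = 1/3 (H(c) = 2*(1/6) = 1/3)
O = -10080 (O = (-29 - 13*22)*(478 - 446) = (-29 - 286)*32 = -315*32 = -10080)
H(-2*(-4))*O = (1/3)*(-10080) = -3360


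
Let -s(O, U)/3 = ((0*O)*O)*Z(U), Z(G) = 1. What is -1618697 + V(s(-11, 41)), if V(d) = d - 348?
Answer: -1619045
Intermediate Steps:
s(O, U) = 0 (s(O, U) = -3*(0*O)*O = -3*0*O = -0 = -3*0 = 0)
V(d) = -348 + d
-1618697 + V(s(-11, 41)) = -1618697 + (-348 + 0) = -1618697 - 348 = -1619045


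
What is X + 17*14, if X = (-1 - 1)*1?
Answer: 236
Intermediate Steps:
X = -2 (X = -2*1 = -2)
X + 17*14 = -2 + 17*14 = -2 + 238 = 236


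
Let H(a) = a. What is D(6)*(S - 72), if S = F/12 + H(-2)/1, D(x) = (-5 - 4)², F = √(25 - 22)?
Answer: -5994 + 27*√3/4 ≈ -5982.3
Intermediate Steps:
F = √3 ≈ 1.7320
D(x) = 81 (D(x) = (-9)² = 81)
S = -2 + √3/12 (S = √3/12 - 2/1 = √3*(1/12) - 2*1 = √3/12 - 2 = -2 + √3/12 ≈ -1.8557)
D(6)*(S - 72) = 81*((-2 + √3/12) - 72) = 81*(-74 + √3/12) = -5994 + 27*√3/4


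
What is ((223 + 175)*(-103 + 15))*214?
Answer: -7495136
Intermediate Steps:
((223 + 175)*(-103 + 15))*214 = (398*(-88))*214 = -35024*214 = -7495136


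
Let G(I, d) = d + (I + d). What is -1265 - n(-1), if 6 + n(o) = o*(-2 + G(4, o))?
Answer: -1259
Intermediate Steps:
G(I, d) = I + 2*d
n(o) = -6 + o*(2 + 2*o) (n(o) = -6 + o*(-2 + (4 + 2*o)) = -6 + o*(2 + 2*o))
-1265 - n(-1) = -1265 - (-6 + 2*(-1) + 2*(-1)²) = -1265 - (-6 - 2 + 2*1) = -1265 - (-6 - 2 + 2) = -1265 - 1*(-6) = -1265 + 6 = -1259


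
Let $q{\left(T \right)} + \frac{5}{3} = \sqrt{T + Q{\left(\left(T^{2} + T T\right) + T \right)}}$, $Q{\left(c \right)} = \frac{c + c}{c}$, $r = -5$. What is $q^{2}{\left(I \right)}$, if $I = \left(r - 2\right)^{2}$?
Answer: $\frac{484}{9} - \frac{10 \sqrt{51}}{3} \approx 29.973$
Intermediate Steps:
$Q{\left(c \right)} = 2$ ($Q{\left(c \right)} = \frac{2 c}{c} = 2$)
$I = 49$ ($I = \left(-5 - 2\right)^{2} = \left(-7\right)^{2} = 49$)
$q{\left(T \right)} = - \frac{5}{3} + \sqrt{2 + T}$ ($q{\left(T \right)} = - \frac{5}{3} + \sqrt{T + 2} = - \frac{5}{3} + \sqrt{2 + T}$)
$q^{2}{\left(I \right)} = \left(- \frac{5}{3} + \sqrt{2 + 49}\right)^{2} = \left(- \frac{5}{3} + \sqrt{51}\right)^{2}$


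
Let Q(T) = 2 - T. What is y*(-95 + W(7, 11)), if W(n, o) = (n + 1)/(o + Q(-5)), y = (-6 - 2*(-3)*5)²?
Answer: -54464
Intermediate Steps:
y = 576 (y = (-6 + 6*5)² = (-6 + 30)² = 24² = 576)
W(n, o) = (1 + n)/(7 + o) (W(n, o) = (n + 1)/(o + (2 - 1*(-5))) = (1 + n)/(o + (2 + 5)) = (1 + n)/(o + 7) = (1 + n)/(7 + o))
y*(-95 + W(7, 11)) = 576*(-95 + (1 + 7)/(7 + 11)) = 576*(-95 + 8/18) = 576*(-95 + (1/18)*8) = 576*(-95 + 4/9) = 576*(-851/9) = -54464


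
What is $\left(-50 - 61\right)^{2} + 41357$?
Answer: $53678$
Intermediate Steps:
$\left(-50 - 61\right)^{2} + 41357 = \left(-111\right)^{2} + 41357 = 12321 + 41357 = 53678$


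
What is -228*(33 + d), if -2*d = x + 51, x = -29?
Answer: -5016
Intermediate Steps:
d = -11 (d = -(-29 + 51)/2 = -½*22 = -11)
-228*(33 + d) = -228*(33 - 11) = -228*22 = -5016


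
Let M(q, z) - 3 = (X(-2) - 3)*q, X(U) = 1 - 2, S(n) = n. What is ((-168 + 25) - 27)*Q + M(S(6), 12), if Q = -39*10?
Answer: 66279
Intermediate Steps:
X(U) = -1
Q = -390
M(q, z) = 3 - 4*q (M(q, z) = 3 + (-1 - 3)*q = 3 - 4*q)
((-168 + 25) - 27)*Q + M(S(6), 12) = ((-168 + 25) - 27)*(-390) + (3 - 4*6) = (-143 - 27)*(-390) + (3 - 24) = -170*(-390) - 21 = 66300 - 21 = 66279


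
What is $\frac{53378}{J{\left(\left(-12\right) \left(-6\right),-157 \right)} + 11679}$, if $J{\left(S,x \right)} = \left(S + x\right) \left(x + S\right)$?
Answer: $\frac{26689}{9452} \approx 2.8236$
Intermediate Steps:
$J{\left(S,x \right)} = \left(S + x\right)^{2}$ ($J{\left(S,x \right)} = \left(S + x\right) \left(S + x\right) = \left(S + x\right)^{2}$)
$\frac{53378}{J{\left(\left(-12\right) \left(-6\right),-157 \right)} + 11679} = \frac{53378}{\left(\left(-12\right) \left(-6\right) - 157\right)^{2} + 11679} = \frac{53378}{\left(72 - 157\right)^{2} + 11679} = \frac{53378}{\left(-85\right)^{2} + 11679} = \frac{53378}{7225 + 11679} = \frac{53378}{18904} = 53378 \cdot \frac{1}{18904} = \frac{26689}{9452}$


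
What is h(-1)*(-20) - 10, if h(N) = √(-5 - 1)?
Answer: -10 - 20*I*√6 ≈ -10.0 - 48.99*I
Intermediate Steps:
h(N) = I*√6 (h(N) = √(-6) = I*√6)
h(-1)*(-20) - 10 = (I*√6)*(-20) - 10 = -20*I*√6 - 10 = -10 - 20*I*√6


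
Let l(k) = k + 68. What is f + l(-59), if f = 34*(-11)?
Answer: -365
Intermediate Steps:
l(k) = 68 + k
f = -374
f + l(-59) = -374 + (68 - 59) = -374 + 9 = -365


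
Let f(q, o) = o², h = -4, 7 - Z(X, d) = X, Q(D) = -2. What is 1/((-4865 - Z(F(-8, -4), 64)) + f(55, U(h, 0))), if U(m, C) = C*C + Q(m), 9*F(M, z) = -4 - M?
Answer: -9/43808 ≈ -0.00020544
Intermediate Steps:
F(M, z) = -4/9 - M/9 (F(M, z) = (-4 - M)/9 = -4/9 - M/9)
Z(X, d) = 7 - X
U(m, C) = -2 + C² (U(m, C) = C*C - 2 = C² - 2 = -2 + C²)
1/((-4865 - Z(F(-8, -4), 64)) + f(55, U(h, 0))) = 1/((-4865 - (7 - (-4/9 - ⅑*(-8)))) + (-2 + 0²)²) = 1/((-4865 - (7 - (-4/9 + 8/9))) + (-2 + 0)²) = 1/((-4865 - (7 - 1*4/9)) + (-2)²) = 1/((-4865 - (7 - 4/9)) + 4) = 1/((-4865 - 1*59/9) + 4) = 1/((-4865 - 59/9) + 4) = 1/(-43844/9 + 4) = 1/(-43808/9) = -9/43808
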